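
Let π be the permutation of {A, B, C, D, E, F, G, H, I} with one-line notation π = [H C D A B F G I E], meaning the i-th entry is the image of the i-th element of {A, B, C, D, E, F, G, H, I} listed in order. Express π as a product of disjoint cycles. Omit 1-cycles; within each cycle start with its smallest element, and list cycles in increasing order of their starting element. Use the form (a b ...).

(A H I E B C D)

Start at A and follow images: A → H → I → E → B → C → D → A, giving the cycle (A H I E B C D).
Repeating from the next unused element and collecting all non-trivial cycles gives (A H I E B C D).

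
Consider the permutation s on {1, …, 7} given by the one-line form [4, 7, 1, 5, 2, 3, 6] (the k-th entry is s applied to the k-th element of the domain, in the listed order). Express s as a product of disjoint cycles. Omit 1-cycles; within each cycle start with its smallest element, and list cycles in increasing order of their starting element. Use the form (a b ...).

(1 4 5 2 7 6 3)

Iterating s from 1 gives 1 → 4 → 5 → 2 → 7 → 6 → 3 → 1; that is the 7-cycle (1 4 5 2 7 6 3).
Continuing from each remaining unvisited element yields (1 4 5 2 7 6 3).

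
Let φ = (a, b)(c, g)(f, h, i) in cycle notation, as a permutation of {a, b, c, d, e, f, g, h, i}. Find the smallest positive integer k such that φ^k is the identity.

6

The disjoint cycles have lengths 3, 2, 2, 1, 1.
The order is lcm(3, 2, 2) = 6.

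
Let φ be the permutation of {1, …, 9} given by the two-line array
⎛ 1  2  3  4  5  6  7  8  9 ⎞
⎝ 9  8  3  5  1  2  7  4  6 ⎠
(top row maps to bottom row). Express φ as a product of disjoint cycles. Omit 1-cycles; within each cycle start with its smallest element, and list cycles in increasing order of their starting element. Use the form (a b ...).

Start at 1 and follow images: 1 → 9 → 6 → 2 → 8 → 4 → 5 → 1, giving the cycle (1 9 6 2 8 4 5).
Repeating from the next unused element and collecting all non-trivial cycles gives (1 9 6 2 8 4 5).

(1 9 6 2 8 4 5)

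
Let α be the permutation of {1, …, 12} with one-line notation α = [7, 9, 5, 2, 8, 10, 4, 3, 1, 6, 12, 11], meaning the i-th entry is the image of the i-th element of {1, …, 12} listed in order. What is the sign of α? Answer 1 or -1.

In disjoint-cycle form the cycle lengths are 5, 3, 2, 2.
A cycle is odd iff its length is even; α has 2 even-length cycles, so sgn(α) = (−1)^2 and α is even.

1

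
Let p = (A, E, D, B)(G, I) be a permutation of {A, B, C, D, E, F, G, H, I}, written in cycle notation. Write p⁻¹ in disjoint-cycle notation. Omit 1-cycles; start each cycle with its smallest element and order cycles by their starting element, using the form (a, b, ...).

The inverse reverses each cycle.
Reversing each cycle of p and rotating so the smallest element leads gives (A, B, D, E)(G, I).

(A, B, D, E)(G, I)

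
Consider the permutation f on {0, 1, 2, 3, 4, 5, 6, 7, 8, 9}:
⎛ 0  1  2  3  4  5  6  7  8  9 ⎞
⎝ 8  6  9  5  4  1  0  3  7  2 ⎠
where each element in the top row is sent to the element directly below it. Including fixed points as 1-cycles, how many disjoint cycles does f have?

The cycle decomposition is (0, 8, 7, 3, 5, 1, 6)(2, 9)(4), which has 3 cycles (counting 1-cycles).

3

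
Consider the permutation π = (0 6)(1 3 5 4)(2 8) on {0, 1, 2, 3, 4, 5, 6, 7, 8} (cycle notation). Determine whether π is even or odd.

odd

The cycle lengths are 4, 2, 2, 1.
A cycle is odd iff its length is even; π has 3 even-length cycles, so sgn(π) = (−1)^3 and π is odd.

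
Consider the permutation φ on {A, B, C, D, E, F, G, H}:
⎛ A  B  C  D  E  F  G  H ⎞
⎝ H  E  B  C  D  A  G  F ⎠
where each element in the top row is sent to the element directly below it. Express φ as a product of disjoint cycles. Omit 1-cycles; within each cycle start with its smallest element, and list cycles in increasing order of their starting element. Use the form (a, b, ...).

(A, H, F)(B, E, D, C)

From A: A → H → F → A, closing the cycle (A, H, F).
Continuing from each remaining unvisited element yields (A, H, F)(B, E, D, C).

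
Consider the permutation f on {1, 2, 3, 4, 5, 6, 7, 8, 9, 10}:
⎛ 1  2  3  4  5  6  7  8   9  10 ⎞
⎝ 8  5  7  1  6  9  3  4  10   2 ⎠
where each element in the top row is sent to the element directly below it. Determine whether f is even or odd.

In disjoint-cycle form the cycle lengths are 5, 3, 2.
A cycle of length ℓ contributes ℓ−1 transpositions, so f is a product of 4 + 2 + 1 = 7 transpositions — odd.

odd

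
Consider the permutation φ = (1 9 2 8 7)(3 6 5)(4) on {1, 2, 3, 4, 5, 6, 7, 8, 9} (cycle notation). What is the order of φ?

15

The cycle type of φ is (5, 3, 1).
The order of φ is the least common multiple of its cycle lengths: lcm(5, 3) = 15.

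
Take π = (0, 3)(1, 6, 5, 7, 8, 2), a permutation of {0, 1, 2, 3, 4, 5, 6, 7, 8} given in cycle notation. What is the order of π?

The cycle type of π is (6, 2, 1).
The order of π is the least common multiple of its cycle lengths: lcm(6, 2) = 6.

6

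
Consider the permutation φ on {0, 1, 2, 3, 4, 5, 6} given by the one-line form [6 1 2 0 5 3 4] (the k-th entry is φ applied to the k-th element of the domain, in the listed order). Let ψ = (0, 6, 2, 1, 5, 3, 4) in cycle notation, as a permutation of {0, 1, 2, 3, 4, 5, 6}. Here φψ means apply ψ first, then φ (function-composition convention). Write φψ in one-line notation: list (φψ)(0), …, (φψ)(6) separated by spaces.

(φψ)(x) = φ(ψ(x)). Computing each image: φ(ψ(0)) = φ(6) = 4, φ(ψ(1)) = φ(5) = 3, φ(ψ(2)) = φ(1) = 1, φ(ψ(3)) = φ(4) = 5, φ(ψ(4)) = φ(0) = 6, φ(ψ(5)) = φ(3) = 0, φ(ψ(6)) = φ(2) = 2.
Hence φψ = [4 3 1 5 6 0 2].

4 3 1 5 6 0 2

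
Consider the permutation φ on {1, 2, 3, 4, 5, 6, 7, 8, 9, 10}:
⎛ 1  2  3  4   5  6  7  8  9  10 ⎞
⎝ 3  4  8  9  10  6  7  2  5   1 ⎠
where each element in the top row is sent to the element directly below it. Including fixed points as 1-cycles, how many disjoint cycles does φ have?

The cycle decomposition is (1 3 8 2 4 9 5 10)(6)(7), which has 3 cycles (counting 1-cycles).

3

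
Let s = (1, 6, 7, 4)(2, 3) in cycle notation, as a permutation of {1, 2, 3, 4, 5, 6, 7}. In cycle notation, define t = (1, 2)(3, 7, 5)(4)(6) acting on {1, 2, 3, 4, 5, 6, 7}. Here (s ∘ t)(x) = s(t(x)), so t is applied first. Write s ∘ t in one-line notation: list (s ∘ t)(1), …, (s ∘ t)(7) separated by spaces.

For each element, apply t then s: 1 → 2 → 3; 2 → 1 → 6; 3 → 7 → 4; 4 → 4 → 1; 5 → 3 → 2; 6 → 6 → 7; 7 → 5 → 5.
Collecting the images, s ∘ t = [3 6 4 1 2 7 5].

3 6 4 1 2 7 5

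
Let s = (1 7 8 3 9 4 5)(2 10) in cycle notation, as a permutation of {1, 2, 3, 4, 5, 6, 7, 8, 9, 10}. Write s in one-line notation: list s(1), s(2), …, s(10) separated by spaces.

7 10 9 5 1 6 8 3 4 2

Image by image: 1↦7, 2↦10, 3↦9, 4↦5, 5↦1, 6↦6, 7↦8, 8↦3, 9↦4, 10↦2.
So the one-line form is 7 10 9 5 1 6 8 3 4 2.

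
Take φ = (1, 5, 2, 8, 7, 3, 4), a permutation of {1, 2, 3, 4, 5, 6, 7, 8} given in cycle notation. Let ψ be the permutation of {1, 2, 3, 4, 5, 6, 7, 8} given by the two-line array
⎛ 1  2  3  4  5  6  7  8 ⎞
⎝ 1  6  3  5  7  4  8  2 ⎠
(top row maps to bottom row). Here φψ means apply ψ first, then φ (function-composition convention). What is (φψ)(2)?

6

ψ(2) = 6, then φ(6) = 6; composing gives (φψ)(2) = 6.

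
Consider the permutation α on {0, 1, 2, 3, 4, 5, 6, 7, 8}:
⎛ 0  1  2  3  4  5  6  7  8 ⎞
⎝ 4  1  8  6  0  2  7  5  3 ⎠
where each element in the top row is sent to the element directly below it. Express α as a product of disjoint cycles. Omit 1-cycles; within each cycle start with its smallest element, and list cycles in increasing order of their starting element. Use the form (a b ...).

(0 4)(2 8 3 6 7 5)

From 0: 0 → 4 → 0, closing the cycle (0 4).
Repeating from the next unused element and collecting all non-trivial cycles gives (0 4)(2 8 3 6 7 5).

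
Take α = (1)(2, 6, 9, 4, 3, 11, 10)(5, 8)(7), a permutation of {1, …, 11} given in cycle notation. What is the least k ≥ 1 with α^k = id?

The cycle type of α is (7, 2, 1, 1).
Since disjoint cycles commute, ord(α) = lcm(7, 2) = 14.

14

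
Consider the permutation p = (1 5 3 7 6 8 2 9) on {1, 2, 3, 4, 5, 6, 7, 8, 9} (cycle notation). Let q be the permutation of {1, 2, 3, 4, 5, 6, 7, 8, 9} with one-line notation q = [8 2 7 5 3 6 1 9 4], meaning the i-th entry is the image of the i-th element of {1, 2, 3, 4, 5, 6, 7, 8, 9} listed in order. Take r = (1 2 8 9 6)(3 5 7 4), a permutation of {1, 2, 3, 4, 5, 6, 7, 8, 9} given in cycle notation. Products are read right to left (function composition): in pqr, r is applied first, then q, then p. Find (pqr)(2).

(pqr)(2) = p(q(r(2))). r(2) = 8, then q(8) = 9, then p(9) = 1, so the result is 1.

1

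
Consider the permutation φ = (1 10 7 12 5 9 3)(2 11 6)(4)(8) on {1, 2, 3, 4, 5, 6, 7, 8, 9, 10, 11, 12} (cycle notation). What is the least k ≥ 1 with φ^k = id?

The disjoint cycles have lengths 7, 3, 1, 1.
Since disjoint cycles commute, ord(φ) = lcm(7, 3) = 21.

21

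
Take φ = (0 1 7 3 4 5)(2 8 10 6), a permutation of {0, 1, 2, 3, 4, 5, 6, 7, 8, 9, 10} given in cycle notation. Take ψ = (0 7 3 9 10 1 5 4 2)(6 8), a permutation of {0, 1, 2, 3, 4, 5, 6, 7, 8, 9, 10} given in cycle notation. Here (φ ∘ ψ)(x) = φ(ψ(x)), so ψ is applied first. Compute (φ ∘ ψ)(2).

(φ ∘ ψ)(2) = φ(ψ(2)). ψ(2) = 0, then φ(0) = 1. So (φ ∘ ψ)(2) = 1.

1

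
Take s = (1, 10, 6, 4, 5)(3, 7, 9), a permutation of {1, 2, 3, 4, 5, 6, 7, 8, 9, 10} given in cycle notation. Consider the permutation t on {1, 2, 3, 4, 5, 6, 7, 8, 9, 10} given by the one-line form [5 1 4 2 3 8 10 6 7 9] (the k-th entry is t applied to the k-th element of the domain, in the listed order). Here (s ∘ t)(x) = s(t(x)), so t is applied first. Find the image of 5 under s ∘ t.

7

t(5) = 3, then s(3) = 7; composing gives (s ∘ t)(5) = 7.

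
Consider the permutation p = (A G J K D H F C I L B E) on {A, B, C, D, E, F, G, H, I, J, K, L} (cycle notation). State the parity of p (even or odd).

odd

The cycle lengths are 12.
A cycle is odd iff its length is even; p has 1 even-length cycle, so sgn(p) = (−1)^1 and p is odd.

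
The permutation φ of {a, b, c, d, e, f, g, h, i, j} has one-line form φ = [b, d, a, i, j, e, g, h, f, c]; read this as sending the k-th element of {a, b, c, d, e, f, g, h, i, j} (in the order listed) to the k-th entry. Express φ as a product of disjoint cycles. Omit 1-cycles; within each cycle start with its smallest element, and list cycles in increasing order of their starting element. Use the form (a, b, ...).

(a, b, d, i, f, e, j, c)

From a: a → b → d → i → f → e → j → c → a, closing the cycle (a, b, d, i, f, e, j, c).
Repeating from the next unused element and collecting all non-trivial cycles gives (a, b, d, i, f, e, j, c).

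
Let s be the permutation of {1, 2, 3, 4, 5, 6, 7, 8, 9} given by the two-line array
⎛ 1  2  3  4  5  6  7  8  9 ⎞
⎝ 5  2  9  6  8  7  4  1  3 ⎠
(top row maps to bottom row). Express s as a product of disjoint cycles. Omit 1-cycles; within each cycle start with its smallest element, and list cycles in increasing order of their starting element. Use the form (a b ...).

Start at 1 and follow images: 1 → 5 → 8 → 1, giving the cycle (1 5 8).
Repeating from the next unused element and collecting all non-trivial cycles gives (1 5 8)(3 9)(4 6 7).

(1 5 8)(3 9)(4 6 7)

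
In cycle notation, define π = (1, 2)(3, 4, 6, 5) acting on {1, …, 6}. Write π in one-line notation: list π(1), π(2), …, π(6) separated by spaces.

2 1 4 6 3 5

Reading each image from the cycles: 1→2, 2→1, 3→4, 4→6, 5→3, 6→5.
Listing these in domain order gives 2 1 4 6 3 5.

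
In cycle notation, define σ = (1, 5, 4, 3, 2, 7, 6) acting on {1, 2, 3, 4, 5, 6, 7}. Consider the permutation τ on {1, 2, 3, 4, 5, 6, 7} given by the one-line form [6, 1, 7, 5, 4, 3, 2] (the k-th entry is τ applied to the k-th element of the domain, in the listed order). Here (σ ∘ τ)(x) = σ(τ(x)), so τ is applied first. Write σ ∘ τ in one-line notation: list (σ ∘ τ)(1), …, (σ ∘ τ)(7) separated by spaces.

1 5 6 4 3 2 7

(σ ∘ τ)(x) = σ(τ(x)). Computing each image: σ(τ(1)) = σ(6) = 1, σ(τ(2)) = σ(1) = 5, σ(τ(3)) = σ(7) = 6, σ(τ(4)) = σ(5) = 4, σ(τ(5)) = σ(4) = 3, σ(τ(6)) = σ(3) = 2, σ(τ(7)) = σ(2) = 7.
Hence σ ∘ τ = [1 5 6 4 3 2 7].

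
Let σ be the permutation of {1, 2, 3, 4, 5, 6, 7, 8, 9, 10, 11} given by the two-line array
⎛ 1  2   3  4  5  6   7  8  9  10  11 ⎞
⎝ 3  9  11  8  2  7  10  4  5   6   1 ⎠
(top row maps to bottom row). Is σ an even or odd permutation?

In disjoint-cycle form the cycle lengths are 3, 3, 3, 2.
A cycle is odd iff its length is even; σ has 1 even-length cycle, so sgn(σ) = (−1)^1 and σ is odd.

odd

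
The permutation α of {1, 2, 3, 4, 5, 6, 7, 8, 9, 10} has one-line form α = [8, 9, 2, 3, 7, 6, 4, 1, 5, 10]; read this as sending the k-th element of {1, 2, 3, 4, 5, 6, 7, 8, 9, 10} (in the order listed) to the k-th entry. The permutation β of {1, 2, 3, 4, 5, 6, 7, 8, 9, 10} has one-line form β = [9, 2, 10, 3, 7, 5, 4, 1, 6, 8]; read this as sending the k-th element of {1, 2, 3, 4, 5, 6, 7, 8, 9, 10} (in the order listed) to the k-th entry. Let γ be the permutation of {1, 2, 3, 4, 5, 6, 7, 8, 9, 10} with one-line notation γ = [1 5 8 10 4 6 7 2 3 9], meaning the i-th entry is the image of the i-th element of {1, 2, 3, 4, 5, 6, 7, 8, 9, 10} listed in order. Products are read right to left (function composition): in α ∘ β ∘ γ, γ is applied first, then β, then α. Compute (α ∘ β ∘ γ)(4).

1

Chase 4: γ(4) = 10; β(10) = 8; α(8) = 1. Hence (α ∘ β ∘ γ)(4) = 1.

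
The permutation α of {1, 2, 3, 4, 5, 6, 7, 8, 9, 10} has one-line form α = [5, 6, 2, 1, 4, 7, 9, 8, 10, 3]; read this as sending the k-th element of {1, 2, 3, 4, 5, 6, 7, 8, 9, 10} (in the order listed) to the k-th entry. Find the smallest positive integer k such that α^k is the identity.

6

The disjoint-cycle form of α has cycle lengths 6, 3, 1.
The order of α is the least common multiple of its cycle lengths: lcm(6, 3) = 6.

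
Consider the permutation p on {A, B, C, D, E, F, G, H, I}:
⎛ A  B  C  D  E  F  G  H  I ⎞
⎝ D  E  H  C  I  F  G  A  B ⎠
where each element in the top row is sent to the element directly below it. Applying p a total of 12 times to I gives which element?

I

Tracing I → B → … returns to I after 3 steps, so I lies in a 3-cycle (B E I).
Since the cycle has length 3, p^12 acts on it the same as p^0 (12 mod 3 = 0).
So p^12(I) = I.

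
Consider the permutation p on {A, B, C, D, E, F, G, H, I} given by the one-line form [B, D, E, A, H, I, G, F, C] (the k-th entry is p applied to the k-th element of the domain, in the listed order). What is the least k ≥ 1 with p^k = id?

Decomposing into disjoint cycles gives cycle lengths 5, 3, 1.
Since disjoint cycles commute, ord(p) = lcm(5, 3) = 15.

15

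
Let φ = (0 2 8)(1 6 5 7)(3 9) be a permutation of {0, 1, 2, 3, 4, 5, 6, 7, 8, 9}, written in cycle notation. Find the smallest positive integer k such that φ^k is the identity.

12

The disjoint cycles have lengths 4, 3, 2, 1.
Since disjoint cycles commute, ord(φ) = lcm(4, 3, 2) = 12.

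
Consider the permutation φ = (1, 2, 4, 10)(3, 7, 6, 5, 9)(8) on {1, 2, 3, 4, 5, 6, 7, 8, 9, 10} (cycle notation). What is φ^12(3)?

6

3 lies in the 5-cycle (3, 7, 6, 5, 9).
Since the cycle has length 5, φ^12 acts on it the same as φ^2 (12 mod 5 = 2).
Stepping 2 places around the cycle: 3 → 7 → 6.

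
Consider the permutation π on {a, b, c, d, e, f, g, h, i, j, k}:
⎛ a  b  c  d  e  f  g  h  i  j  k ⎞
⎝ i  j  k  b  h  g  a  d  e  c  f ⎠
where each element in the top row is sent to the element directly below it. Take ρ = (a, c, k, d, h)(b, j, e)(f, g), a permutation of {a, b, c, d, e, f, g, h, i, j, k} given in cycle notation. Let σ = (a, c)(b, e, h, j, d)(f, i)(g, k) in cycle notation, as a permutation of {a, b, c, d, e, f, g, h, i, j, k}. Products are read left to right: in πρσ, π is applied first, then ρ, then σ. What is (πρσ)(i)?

Chase i: π(i) = e; ρ(e) = b; σ(b) = e. Hence (πρσ)(i) = e.

e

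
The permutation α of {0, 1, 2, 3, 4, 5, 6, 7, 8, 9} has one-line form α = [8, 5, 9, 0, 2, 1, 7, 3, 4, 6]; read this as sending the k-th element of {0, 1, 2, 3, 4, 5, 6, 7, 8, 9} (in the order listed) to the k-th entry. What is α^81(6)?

Tracing 6 → 7 → … returns to 6 after 8 steps, so 6 lies in an 8-cycle (0 8 4 2 9 6 7 3).
Since the cycle has length 8, α^81 acts on it the same as α^1 (81 mod 8 = 1).
Advancing 1 step from 6: 6 → 7.

7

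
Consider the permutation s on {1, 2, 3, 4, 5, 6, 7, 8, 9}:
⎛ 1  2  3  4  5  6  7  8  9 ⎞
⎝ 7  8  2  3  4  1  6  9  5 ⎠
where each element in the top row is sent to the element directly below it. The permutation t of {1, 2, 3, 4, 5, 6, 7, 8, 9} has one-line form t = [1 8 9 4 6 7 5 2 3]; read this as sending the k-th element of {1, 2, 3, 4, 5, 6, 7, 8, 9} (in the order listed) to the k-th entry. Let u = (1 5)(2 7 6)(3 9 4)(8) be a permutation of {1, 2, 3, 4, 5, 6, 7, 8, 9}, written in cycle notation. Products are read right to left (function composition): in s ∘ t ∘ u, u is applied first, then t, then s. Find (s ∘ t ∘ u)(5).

7

Chase 5: u(5) = 1; t(1) = 1; s(1) = 7. Hence (s ∘ t ∘ u)(5) = 7.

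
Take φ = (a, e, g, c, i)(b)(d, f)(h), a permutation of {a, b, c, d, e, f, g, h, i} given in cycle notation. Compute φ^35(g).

g

g lies in the 5-cycle (a, e, g, c, i).
Since the cycle has length 5, φ^35 acts on it the same as φ^0 (35 mod 5 = 0).
So φ^35(g) = g.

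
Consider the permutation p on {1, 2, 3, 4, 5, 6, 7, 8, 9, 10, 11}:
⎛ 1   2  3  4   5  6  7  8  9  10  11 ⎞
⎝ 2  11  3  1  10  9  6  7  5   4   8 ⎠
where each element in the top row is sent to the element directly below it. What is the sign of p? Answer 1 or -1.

In disjoint-cycle form the cycle lengths are 10, 1.
A cycle is odd iff its length is even; p has 1 even-length cycle, so sgn(p) = (−1)^1 and p is odd.

-1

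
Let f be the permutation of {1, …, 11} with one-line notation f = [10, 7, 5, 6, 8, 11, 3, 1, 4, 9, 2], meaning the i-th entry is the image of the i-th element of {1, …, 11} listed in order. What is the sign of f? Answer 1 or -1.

In disjoint-cycle form the cycle lengths are 11.
A cycle is odd iff its length is even; f has 0 even-length cycles, so sgn(f) = (−1)^0 and f is even.

1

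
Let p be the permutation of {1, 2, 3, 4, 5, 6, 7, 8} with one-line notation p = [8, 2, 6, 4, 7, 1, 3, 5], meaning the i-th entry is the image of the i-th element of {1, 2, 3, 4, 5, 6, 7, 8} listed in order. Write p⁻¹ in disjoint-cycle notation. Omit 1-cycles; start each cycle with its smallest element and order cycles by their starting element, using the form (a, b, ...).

First write p in disjoint cycles: (1, 8, 5, 7, 3, 6).
Reversing each cycle (and rotating so the smallest element leads) gives p⁻¹ = (1, 6, 3, 7, 5, 8).

(1, 6, 3, 7, 5, 8)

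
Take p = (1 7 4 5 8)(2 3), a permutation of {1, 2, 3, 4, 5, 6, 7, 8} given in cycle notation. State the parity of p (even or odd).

odd

The cycle lengths are 5, 2, 1.
A cycle is odd iff its length is even; p has 1 even-length cycle, so sgn(p) = (−1)^1 and p is odd.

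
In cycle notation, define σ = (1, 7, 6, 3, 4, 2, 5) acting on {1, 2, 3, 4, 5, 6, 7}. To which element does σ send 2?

5

In the cycle (1, 7, 6, 3, 4, 2, 5), 2 is followed by 5, so σ(2) = 5.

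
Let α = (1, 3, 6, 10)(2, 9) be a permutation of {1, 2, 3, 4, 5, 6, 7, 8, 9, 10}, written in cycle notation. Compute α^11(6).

3

6 lies in the 4-cycle (1, 3, 6, 10).
Powers repeat with period 4 on this cycle, and 11 mod 4 = 3, so α^11(6) = α^3(6).
Advancing 3 steps from 6: 6 → 10 → 1 → 3.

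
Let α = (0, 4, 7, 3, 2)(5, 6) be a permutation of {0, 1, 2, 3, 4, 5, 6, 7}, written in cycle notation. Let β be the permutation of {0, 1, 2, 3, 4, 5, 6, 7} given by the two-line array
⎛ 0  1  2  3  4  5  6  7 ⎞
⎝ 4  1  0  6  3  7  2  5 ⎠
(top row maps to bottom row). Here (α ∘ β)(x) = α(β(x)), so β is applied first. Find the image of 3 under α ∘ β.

5

First apply β: β(3) = 6, then α(6) = 5. Thus (α ∘ β)(3) = 5.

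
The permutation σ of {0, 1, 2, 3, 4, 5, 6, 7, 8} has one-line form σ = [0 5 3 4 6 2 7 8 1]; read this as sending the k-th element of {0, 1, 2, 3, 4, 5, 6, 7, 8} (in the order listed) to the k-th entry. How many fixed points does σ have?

1

The fixed points (elements with σ(x) = x) are {0}, so there is 1.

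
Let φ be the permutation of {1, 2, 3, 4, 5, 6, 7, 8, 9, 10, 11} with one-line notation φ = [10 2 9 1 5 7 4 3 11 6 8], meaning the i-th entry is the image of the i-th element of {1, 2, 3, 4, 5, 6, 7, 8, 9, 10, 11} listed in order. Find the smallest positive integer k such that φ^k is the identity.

20

The disjoint-cycle form of φ has cycle lengths 5, 4, 1, 1.
Since disjoint cycles commute, ord(φ) = lcm(5, 4) = 20.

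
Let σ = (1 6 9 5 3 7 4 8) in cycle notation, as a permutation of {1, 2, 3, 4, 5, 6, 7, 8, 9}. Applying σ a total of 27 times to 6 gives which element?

6 lies in the 8-cycle (1 6 9 5 3 7 4 8).
Since the cycle has length 8, σ^27 acts on it the same as σ^3 (27 mod 8 = 3).
Advancing 3 steps from 6: 6 → 9 → 5 → 3.

3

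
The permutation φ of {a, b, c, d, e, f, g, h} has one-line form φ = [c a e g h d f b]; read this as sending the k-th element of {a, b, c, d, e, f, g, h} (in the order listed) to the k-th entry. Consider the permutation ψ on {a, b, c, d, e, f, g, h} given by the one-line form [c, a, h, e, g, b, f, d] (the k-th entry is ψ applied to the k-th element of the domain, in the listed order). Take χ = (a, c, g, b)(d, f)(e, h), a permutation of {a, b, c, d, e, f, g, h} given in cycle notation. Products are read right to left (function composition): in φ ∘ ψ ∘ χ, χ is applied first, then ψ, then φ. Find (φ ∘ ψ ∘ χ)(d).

a

Apply the permutations in order: χ(d) = f, then ψ(f) = b, then φ(b) = a. So (φ ∘ ψ ∘ χ)(d) = a.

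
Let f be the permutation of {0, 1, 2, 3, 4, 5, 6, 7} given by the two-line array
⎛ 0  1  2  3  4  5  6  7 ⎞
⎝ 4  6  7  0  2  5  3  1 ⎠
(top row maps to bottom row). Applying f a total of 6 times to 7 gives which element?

2

Tracing 7 → 1 → … returns to 7 after 7 steps, so 7 lies in a 7-cycle (0, 4, 2, 7, 1, 6, 3).
Advancing 6 steps from 7: 7 → 1 → 6 → 3 → 0 → 4 → 2.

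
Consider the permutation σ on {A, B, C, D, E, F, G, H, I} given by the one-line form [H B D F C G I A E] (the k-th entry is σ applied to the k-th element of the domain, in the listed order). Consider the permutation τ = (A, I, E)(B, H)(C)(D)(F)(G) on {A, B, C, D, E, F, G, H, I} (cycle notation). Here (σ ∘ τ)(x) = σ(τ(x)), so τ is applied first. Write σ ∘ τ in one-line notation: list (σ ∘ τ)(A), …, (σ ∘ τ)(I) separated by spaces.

Chase each element through τ then σ: A → I → E; B → H → A; C → C → D; D → D → F; E → A → H; F → F → G; G → G → I; H → B → B; I → E → C.
Collecting the images, σ ∘ τ = [E A D F H G I B C].

E A D F H G I B C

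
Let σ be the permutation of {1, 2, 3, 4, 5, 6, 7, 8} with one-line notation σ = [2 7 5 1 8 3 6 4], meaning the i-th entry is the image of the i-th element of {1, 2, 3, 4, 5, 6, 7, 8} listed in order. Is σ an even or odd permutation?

odd

In disjoint-cycle form the cycle lengths are 8.
A cycle is odd iff its length is even; σ has 1 even-length cycle, so sgn(σ) = (−1)^1 and σ is odd.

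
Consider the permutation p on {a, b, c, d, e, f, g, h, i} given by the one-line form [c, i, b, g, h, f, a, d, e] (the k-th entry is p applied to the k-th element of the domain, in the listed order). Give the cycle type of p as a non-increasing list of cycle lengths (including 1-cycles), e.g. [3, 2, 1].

[8, 1]

The disjoint cycles are (a, c, b, i, e, h, d, g)(f), with lengths 8, 1 in non-increasing order.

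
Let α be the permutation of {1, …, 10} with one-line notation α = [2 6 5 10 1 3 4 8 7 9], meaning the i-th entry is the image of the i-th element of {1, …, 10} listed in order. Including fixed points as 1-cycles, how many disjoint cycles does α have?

3

The cycle decomposition is (1 2 6 3 5)(4 10 9 7)(8), which has 3 cycles (counting 1-cycles).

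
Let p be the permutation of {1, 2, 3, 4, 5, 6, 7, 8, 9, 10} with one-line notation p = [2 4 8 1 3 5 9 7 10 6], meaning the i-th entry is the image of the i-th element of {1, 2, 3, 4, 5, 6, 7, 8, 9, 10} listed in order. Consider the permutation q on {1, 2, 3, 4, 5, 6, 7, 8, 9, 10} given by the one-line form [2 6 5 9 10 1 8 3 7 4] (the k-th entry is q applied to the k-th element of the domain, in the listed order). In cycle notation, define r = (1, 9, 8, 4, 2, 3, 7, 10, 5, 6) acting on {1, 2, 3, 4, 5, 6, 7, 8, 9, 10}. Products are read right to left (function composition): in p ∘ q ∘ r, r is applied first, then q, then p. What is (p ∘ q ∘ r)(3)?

7

Apply the permutations in order: r(3) = 7, then q(7) = 8, then p(8) = 7. So (p ∘ q ∘ r)(3) = 7.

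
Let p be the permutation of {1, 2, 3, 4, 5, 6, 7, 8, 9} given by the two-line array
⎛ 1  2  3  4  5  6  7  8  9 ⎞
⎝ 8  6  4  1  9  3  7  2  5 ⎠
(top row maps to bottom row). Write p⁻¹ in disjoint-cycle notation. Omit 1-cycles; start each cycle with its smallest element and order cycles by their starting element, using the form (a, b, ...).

First write p in disjoint cycles: (1, 8, 2, 6, 3, 4)(5, 9).
Reversing each cycle (and rotating so the smallest element leads) gives p⁻¹ = (1, 4, 3, 6, 2, 8)(5, 9).

(1, 4, 3, 6, 2, 8)(5, 9)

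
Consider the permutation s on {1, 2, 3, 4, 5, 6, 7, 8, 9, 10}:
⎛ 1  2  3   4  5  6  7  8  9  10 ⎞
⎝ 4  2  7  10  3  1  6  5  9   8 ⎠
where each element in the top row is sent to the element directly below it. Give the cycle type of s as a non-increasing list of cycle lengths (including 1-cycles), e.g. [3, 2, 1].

The disjoint cycles are (1 4 10 8 5 3 7 6)(2)(9), with lengths 8, 1, 1 in non-increasing order.

[8, 1, 1]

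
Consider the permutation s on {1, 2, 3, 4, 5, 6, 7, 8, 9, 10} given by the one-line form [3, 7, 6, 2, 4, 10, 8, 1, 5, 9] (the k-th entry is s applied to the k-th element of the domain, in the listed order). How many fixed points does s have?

No element satisfies s(x) = x, so there are 0 fixed points.

0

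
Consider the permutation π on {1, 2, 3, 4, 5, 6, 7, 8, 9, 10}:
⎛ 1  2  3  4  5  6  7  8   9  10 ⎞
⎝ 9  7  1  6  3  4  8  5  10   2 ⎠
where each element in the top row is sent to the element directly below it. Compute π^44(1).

7

Tracing 1 → 9 → … returns to 1 after 8 steps, so 1 lies in an 8-cycle (1, 9, 10, 2, 7, 8, 5, 3).
Powers repeat with period 8 on this cycle, and 44 mod 8 = 4, so π^44(1) = π^4(1).
Stepping 4 places around the cycle: 1 → 9 → 10 → 2 → 7.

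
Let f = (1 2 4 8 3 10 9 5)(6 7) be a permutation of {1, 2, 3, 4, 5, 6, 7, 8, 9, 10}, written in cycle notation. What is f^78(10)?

8

10 lies in the 8-cycle (1 2 4 8 3 10 9 5).
On an 8-cycle, f^8 is the identity, so f^78 = f^6 there (78 ≡ 6 mod 8).
Advancing 6 steps from 10: 10 → 9 → 5 → 1 → 2 → 4 → 8.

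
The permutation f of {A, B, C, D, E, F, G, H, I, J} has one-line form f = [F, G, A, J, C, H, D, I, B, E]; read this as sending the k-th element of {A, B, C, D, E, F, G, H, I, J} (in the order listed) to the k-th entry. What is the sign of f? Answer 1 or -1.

In disjoint-cycle form the cycle lengths are 10.
A cycle is odd iff its length is even; f has 1 even-length cycle, so sgn(f) = (−1)^1 and f is odd.

-1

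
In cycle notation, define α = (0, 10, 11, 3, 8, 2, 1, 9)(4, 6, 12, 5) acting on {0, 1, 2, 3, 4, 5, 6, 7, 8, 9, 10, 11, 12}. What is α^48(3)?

3

3 lies in the 8-cycle (0, 10, 11, 3, 8, 2, 1, 9).
On an 8-cycle, α^8 is the identity, so α^48 = α^0 there (48 ≡ 0 mod 8).
So α^48(3) = 3.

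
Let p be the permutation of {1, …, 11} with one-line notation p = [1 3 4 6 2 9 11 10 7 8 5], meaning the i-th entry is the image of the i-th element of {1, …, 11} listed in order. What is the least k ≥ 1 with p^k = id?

8

Writing p as disjoint cycles, the cycle lengths are 8, 2, 1.
Since disjoint cycles commute, ord(p) = lcm(8, 2) = 8.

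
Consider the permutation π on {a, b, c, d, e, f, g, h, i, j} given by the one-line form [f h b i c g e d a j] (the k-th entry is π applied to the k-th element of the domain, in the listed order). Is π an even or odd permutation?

In disjoint-cycle form the cycle lengths are 9, 1.
A cycle is odd iff its length is even; π has 0 even-length cycles, so sgn(π) = (−1)^0 and π is even.

even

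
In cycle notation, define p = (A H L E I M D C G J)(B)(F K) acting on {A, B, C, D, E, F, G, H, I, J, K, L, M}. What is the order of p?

10

The disjoint cycles have lengths 10, 2, 1.
Since disjoint cycles commute, ord(p) = lcm(10, 2) = 10.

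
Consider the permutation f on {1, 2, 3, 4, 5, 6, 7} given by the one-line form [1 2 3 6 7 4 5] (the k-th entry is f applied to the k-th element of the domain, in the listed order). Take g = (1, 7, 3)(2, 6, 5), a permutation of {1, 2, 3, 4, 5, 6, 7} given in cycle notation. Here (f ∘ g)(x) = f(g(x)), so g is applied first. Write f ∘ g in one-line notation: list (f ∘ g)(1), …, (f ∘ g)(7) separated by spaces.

5 4 1 6 2 7 3

Chase each element through g then f: 1 → 7 → 5; 2 → 6 → 4; 3 → 1 → 1; 4 → 4 → 6; 5 → 2 → 2; 6 → 5 → 7; 7 → 3 → 3.
So f ∘ g in one-line form is 5 4 1 6 2 7 3.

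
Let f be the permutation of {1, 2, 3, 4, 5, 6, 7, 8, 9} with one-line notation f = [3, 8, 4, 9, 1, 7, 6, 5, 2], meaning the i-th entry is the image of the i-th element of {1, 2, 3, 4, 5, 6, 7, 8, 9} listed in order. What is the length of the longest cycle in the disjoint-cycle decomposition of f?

7

Decomposing into disjoint cycles gives (1, 3, 4, 9, 2, 8, 5)(6, 7); the longest has length 7.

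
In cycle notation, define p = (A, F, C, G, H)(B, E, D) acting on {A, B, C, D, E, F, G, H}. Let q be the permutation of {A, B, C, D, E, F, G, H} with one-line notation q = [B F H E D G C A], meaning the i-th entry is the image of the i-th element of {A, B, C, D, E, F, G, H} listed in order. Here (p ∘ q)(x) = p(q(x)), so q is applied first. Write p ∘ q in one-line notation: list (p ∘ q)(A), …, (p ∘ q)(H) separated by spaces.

(p ∘ q)(x) = p(q(x)). Computing each image: p(q(A)) = p(B) = E, p(q(B)) = p(F) = C, p(q(C)) = p(H) = A, p(q(D)) = p(E) = D, p(q(E)) = p(D) = B, p(q(F)) = p(G) = H, p(q(G)) = p(C) = G, p(q(H)) = p(A) = F.
Hence p ∘ q = [E C A D B H G F].

E C A D B H G F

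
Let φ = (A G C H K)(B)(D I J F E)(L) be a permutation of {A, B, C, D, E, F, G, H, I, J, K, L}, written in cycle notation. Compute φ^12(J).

E

J lies in the 5-cycle (D I J F E).
Since the cycle has length 5, φ^12 acts on it the same as φ^2 (12 mod 5 = 2).
Stepping 2 places around the cycle: J → F → E.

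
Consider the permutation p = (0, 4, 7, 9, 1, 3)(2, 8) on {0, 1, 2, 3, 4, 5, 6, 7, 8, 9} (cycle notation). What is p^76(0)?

0 lies in the 6-cycle (0, 4, 7, 9, 1, 3).
Since the cycle has length 6, p^76 acts on it the same as p^4 (76 mod 6 = 4).
Advancing 4 steps from 0: 0 → 4 → 7 → 9 → 1.

1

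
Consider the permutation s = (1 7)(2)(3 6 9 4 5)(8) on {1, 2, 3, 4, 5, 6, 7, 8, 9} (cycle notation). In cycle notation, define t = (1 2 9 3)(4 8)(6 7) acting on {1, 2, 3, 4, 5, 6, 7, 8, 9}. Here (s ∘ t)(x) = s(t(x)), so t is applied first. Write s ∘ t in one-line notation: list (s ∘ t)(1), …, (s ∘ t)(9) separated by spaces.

2 4 7 8 3 1 9 5 6

Chase each element through t then s: 1 → 2 → 2; 2 → 9 → 4; 3 → 1 → 7; 4 → 8 → 8; 5 → 5 → 3; 6 → 7 → 1; 7 → 6 → 9; 8 → 4 → 5; 9 → 3 → 6.
So s ∘ t in one-line form is 2 4 7 8 3 1 9 5 6.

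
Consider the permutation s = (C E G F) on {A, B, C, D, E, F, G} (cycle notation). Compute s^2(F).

F lies in the 4-cycle (C E G F).
Advancing 2 steps from F: F → C → E.

E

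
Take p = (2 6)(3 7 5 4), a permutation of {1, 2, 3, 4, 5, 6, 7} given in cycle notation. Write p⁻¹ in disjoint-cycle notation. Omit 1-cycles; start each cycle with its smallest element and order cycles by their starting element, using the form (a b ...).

(2 6)(3 4 5 7)

The inverse reverses each cycle.
After reversing and putting each cycle's least element first, p⁻¹ = (2 6)(3 4 5 7).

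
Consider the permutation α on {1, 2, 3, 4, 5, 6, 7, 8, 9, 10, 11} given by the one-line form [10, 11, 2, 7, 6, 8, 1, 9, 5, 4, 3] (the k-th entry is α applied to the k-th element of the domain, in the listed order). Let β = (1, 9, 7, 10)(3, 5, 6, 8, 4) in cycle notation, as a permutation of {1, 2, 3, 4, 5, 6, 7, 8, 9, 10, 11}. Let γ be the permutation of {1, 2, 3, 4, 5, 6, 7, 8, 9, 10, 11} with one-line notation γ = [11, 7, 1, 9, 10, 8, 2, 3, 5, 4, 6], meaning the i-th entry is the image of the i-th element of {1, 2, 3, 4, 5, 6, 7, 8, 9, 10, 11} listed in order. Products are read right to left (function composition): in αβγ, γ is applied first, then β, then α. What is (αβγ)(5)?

Chase 5: γ(5) = 10; β(10) = 1; α(1) = 10. Hence (αβγ)(5) = 10.

10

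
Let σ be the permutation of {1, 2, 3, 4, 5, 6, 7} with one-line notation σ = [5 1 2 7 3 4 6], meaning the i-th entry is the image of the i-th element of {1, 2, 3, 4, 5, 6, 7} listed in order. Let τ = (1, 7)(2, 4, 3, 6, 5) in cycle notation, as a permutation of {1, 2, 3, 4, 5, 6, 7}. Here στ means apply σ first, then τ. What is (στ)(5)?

First apply σ: σ(5) = 3, then τ(3) = 6. Thus (στ)(5) = 6.

6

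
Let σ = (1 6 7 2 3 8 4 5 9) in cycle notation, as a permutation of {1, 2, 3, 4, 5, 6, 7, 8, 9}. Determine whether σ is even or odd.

The cycle lengths are 9.
A cycle of length ℓ contributes ℓ−1 transpositions, so σ is a product of 8 transpositions — even.

even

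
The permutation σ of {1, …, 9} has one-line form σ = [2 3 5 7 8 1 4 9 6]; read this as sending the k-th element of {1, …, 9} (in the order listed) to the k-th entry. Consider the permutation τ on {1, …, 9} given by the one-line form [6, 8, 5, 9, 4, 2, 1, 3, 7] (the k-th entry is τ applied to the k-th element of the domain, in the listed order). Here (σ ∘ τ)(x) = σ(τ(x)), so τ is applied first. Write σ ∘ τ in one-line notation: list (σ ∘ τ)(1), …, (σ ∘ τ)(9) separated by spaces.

1 9 8 6 7 3 2 5 4

Chase each element through τ then σ: 1 → 6 → 1; 2 → 8 → 9; 3 → 5 → 8; 4 → 9 → 6; 5 → 4 → 7; 6 → 2 → 3; 7 → 1 → 2; 8 → 3 → 5; 9 → 7 → 4.
Collecting the images, σ ∘ τ = [1 9 8 6 7 3 2 5 4].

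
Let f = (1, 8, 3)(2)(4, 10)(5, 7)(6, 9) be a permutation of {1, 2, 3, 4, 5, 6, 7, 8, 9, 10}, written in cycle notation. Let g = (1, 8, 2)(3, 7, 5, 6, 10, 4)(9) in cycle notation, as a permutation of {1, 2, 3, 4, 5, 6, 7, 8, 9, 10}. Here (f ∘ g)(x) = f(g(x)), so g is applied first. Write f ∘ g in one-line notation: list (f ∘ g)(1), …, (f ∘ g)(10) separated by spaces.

3 8 5 1 9 4 7 2 6 10

(f ∘ g)(x) = f(g(x)). Computing each image: f(g(1)) = f(8) = 3, f(g(2)) = f(1) = 8, f(g(3)) = f(7) = 5, f(g(4)) = f(3) = 1, f(g(5)) = f(6) = 9, f(g(6)) = f(10) = 4, f(g(7)) = f(5) = 7, f(g(8)) = f(2) = 2, f(g(9)) = f(9) = 6, f(g(10)) = f(4) = 10.
Hence f ∘ g = [3 8 5 1 9 4 7 2 6 10].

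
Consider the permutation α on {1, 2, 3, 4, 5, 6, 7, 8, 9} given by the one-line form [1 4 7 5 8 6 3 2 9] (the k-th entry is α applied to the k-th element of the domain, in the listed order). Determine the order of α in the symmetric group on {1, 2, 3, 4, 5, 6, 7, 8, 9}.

Writing α as disjoint cycles, the cycle lengths are 4, 2, 1, 1, 1.
Since disjoint cycles commute, ord(α) = lcm(4, 2) = 4.

4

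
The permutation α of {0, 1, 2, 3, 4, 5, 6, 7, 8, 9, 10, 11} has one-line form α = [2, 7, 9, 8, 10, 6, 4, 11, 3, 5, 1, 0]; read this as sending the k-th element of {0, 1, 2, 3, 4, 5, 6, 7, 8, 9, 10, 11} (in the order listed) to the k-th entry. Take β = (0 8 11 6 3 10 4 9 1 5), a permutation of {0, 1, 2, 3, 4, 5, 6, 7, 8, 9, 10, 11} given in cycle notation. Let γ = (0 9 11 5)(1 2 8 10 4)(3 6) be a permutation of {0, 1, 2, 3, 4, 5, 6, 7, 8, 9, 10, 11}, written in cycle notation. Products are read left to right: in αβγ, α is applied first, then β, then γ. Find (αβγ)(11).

10

Apply the permutations in order: α(11) = 0, then β(0) = 8, then γ(8) = 10. So (αβγ)(11) = 10.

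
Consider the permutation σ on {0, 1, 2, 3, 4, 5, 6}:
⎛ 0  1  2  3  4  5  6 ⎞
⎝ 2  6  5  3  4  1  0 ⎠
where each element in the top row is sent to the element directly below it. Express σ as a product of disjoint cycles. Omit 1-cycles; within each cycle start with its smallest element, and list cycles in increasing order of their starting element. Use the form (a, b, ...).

(0, 2, 5, 1, 6)

From 0: 0 → 2 → 5 → 1 → 6 → 0, closing the cycle (0, 2, 5, 1, 6).
Repeating from the next unused element and collecting all non-trivial cycles gives (0, 2, 5, 1, 6).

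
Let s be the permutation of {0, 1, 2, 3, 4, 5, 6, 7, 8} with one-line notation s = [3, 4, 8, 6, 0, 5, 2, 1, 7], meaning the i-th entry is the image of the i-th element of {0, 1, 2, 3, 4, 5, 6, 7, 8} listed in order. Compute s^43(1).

3

Tracing 1 → 4 → … returns to 1 after 8 steps, so 1 lies in an 8-cycle (0, 3, 6, 2, 8, 7, 1, 4).
Since the cycle has length 8, s^43 acts on it the same as s^3 (43 mod 8 = 3).
Stepping 3 places around the cycle: 1 → 4 → 0 → 3.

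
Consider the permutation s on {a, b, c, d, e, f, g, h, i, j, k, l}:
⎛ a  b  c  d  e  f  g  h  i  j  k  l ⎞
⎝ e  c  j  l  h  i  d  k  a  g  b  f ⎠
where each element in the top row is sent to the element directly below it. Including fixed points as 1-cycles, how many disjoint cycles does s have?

1

The cycle decomposition is (a, e, h, k, b, c, j, g, d, l, f, i), which has 1 cycle (counting 1-cycles).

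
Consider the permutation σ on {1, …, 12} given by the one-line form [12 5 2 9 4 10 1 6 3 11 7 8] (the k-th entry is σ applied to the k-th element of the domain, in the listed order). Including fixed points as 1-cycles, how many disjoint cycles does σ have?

The cycle decomposition is (1 12 8 6 10 11 7)(2 5 4 9 3), which has 2 cycles (counting 1-cycles).

2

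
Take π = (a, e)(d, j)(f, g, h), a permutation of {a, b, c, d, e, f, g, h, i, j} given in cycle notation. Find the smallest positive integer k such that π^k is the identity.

6

The disjoint cycles have lengths 3, 2, 2, 1, 1, 1.
The order is lcm(3, 2, 2) = 6.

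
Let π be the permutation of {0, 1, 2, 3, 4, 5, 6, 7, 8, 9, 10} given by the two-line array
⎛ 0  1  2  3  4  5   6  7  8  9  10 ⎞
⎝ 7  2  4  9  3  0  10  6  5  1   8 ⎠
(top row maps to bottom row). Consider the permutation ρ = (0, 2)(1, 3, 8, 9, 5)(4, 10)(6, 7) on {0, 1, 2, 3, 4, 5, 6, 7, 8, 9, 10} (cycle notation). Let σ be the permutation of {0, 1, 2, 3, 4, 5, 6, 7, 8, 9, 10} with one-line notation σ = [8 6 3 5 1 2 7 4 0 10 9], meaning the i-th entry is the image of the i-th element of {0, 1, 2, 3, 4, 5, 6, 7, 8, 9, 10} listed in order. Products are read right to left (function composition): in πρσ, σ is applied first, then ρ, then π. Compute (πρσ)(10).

0

Chase 10: σ(10) = 9; ρ(9) = 5; π(5) = 0. Hence (πρσ)(10) = 0.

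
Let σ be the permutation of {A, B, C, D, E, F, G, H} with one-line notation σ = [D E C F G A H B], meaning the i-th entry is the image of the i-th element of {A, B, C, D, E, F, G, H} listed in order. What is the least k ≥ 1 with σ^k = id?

12

The disjoint-cycle form of σ has cycle lengths 4, 3, 1.
Since disjoint cycles commute, ord(σ) = lcm(4, 3) = 12.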